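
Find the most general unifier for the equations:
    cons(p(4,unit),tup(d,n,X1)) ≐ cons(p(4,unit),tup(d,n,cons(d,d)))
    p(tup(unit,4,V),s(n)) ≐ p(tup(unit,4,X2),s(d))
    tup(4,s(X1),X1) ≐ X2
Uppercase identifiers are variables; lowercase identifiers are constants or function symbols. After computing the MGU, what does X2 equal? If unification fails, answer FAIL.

FAIL

Decompose cons/2: p(4,unit) ≐ p(4,unit),  tup(d,n,X1) ≐ tup(d,n,cons(d,d)).
Delete trivial equation p(4,unit) ≐ p(4,unit).
Decompose tup/3: d ≐ d,  n ≐ n,  X1 ≐ cons(d,d).
Delete trivial equation d ≐ d.
Delete trivial equation n ≐ n.
Bind X1 := cons(d,d); substituting into the one remaining equation that mentions X1 gives: tup(4,s(cons(d,d)),cons(d,d)) ≐ X2.
Decompose p/2: tup(unit,4,V) ≐ tup(unit,4,X2),  s(n) ≐ s(d).
Decompose tup/3: unit ≐ unit,  4 ≐ 4,  V ≐ X2.
Delete trivial equation unit ≐ unit.
Delete trivial equation 4 ≐ 4.
Bind V := X2; no other remaining equation mentions V.
Decompose s/1: n ≐ d.
Clash: constants n and d differ; no unifier exists.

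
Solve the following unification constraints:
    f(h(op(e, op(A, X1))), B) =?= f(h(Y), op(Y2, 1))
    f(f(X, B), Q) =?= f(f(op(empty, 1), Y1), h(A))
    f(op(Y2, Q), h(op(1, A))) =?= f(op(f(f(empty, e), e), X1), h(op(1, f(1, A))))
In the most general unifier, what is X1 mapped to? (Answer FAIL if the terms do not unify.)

FAIL

Decompose f/2: h(op(e, op(A, X1))) =?= h(Y),  B =?= op(Y2, 1).
Decompose h/1: op(e, op(A, X1)) =?= Y.
Bind Y := op(e, op(A, X1)); no other remaining equation mentions Y.
Bind B := op(Y2, 1); substituting into the one remaining equation that mentions B gives: f(f(X, op(Y2, 1)), Q) =?= f(f(op(empty, 1), Y1), h(A)).
Decompose f/2: f(X, op(Y2, 1)) =?= f(op(empty, 1), Y1),  Q =?= h(A).
Decompose f/2: X =?= op(empty, 1),  op(Y2, 1) =?= Y1.
Bind X := op(empty, 1); no other remaining equation mentions X.
Bind Y1 := op(Y2, 1); no other remaining equation mentions Y1.
Bind Q := h(A); substituting into the remaining equation gives: f(op(Y2, h(A)), h(op(1, A))) =?= f(op(f(f(empty, e), e), X1), h(op(1, f(1, A)))).
Decompose f/2: op(Y2, h(A)) =?= op(f(f(empty, e), e), X1),  h(op(1, A)) =?= h(op(1, f(1, A))).
Decompose op/2: Y2 =?= f(f(empty, e), e),  h(A) =?= X1.
Bind Y2 := f(f(empty, e), e); no other remaining equation mentions Y2. Substituting into the earlier bindings gives B := op(f(f(empty, e), e), 1), Y1 := op(f(f(empty, e), e), 1).
Bind X1 := h(A); no other remaining equation mentions X1. Substituting into the earlier binding gives Y := op(e, op(A, h(A))).
Decompose h/1: op(1, A) =?= op(1, f(1, A)).
Decompose op/2: 1 =?= 1,  A =?= f(1, A).
Delete trivial equation 1 =?= 1.
Occurs check fails: A occurs in f(1, A); the equation A =?= f(1, A) has no finite solution.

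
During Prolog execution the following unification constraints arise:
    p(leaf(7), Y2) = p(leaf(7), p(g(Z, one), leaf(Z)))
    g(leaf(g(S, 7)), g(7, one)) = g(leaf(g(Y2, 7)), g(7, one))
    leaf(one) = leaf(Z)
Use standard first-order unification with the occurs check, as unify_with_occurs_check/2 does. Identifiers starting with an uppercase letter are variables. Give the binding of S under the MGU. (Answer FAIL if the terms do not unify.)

p(g(one, one), leaf(one))

Decompose p/2: leaf(7) = leaf(7),  Y2 = p(g(Z, one), leaf(Z)).
Delete trivial equation leaf(7) = leaf(7).
Bind Y2 := p(g(Z, one), leaf(Z)); substituting into the one remaining equation that mentions Y2 gives: g(leaf(g(S, 7)), g(7, one)) = g(leaf(g(p(g(Z, one), leaf(Z)), 7)), g(7, one)).
Decompose g/2: leaf(g(S, 7)) = leaf(g(p(g(Z, one), leaf(Z)), 7)),  g(7, one) = g(7, one).
Decompose leaf/1: g(S, 7) = g(p(g(Z, one), leaf(Z)), 7).
Decompose g/2: S = p(g(Z, one), leaf(Z)),  7 = 7.
Bind S := p(g(Z, one), leaf(Z)); no other remaining equation mentions S.
Delete trivial equation 7 = 7.
Delete trivial equation g(7, one) = g(7, one).
Decompose leaf/1: one = Z.
Bind Z := one. Substituting into the earlier bindings gives Y2 := p(g(one, one), leaf(one)), S := p(g(one, one), leaf(one)).
MGU = { Y2 ↦ p(g(one, one), leaf(one)), S ↦ p(g(one, one), leaf(one)), Z ↦ one }, so S ↦ p(g(one, one), leaf(one)).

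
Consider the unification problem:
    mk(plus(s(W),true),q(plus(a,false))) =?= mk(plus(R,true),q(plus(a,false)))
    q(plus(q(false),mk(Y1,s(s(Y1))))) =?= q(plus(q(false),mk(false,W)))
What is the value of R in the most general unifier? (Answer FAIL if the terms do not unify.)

s(s(s(false)))

Decompose mk/2: plus(s(W),true) =?= plus(R,true),  q(plus(a,false)) =?= q(plus(a,false)).
Decompose plus/2: s(W) =?= R,  true =?= true.
Bind R := s(W); no other remaining equation mentions R.
Delete trivial equation true =?= true.
Delete trivial equation q(plus(a,false)) =?= q(plus(a,false)).
Decompose q/1: plus(q(false),mk(Y1,s(s(Y1)))) =?= plus(q(false),mk(false,W)).
Decompose plus/2: q(false) =?= q(false),  mk(Y1,s(s(Y1))) =?= mk(false,W).
Delete trivial equation q(false) =?= q(false).
Decompose mk/2: Y1 =?= false,  s(s(Y1)) =?= W.
Bind Y1 := false; substituting into the remaining equation gives: s(s(false)) =?= W.
Bind W := s(s(false)). Substituting into the earlier binding gives R := s(s(s(false))).
MGU = { R := s(s(s(false))), Y1 := false, W := s(s(false)) }, so R := s(s(s(false))).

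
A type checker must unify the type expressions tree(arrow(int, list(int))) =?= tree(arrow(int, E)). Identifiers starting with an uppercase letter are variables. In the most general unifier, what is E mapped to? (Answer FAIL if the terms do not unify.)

Decompose tree/1: arrow(int, list(int)) =?= arrow(int, E).
Decompose arrow/2: int =?= int,  list(int) =?= E.
Delete trivial equation int =?= int.
Bind E := list(int).
MGU = { E := list(int) }, so E := list(int).

list(int)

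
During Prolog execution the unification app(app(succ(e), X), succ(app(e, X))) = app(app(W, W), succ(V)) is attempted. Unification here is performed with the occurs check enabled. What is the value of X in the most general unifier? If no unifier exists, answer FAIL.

succ(e)

Decompose app/2: app(succ(e), X) = app(W, W),  succ(app(e, X)) = succ(V).
Decompose app/2: succ(e) = W,  X = W.
Bind W := succ(e); substituting into the one remaining equation that mentions W gives: X = succ(e).
Bind X := succ(e); substituting into the remaining equation gives: succ(app(e, succ(e))) = succ(V).
Decompose succ/1: app(e, succ(e)) = V.
Bind V := app(e, succ(e)).
MGU = { W = succ(e), X = succ(e), V = app(e, succ(e)) }, so X = succ(e).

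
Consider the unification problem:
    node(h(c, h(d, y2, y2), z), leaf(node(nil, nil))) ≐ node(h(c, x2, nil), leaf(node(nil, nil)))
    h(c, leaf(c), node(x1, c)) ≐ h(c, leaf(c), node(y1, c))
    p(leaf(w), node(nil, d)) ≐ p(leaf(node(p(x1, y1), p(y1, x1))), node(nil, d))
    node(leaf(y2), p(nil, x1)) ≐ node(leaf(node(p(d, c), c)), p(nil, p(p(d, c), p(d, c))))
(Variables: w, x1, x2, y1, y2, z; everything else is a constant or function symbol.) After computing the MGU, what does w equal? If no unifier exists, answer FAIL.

node(p(p(p(d, c), p(d, c)), p(p(d, c), p(d, c))), p(p(p(d, c), p(d, c)), p(p(d, c), p(d, c))))

Decompose node/2: h(c, h(d, y2, y2), z) ≐ h(c, x2, nil),  leaf(node(nil, nil)) ≐ leaf(node(nil, nil)).
Decompose h/3: c ≐ c,  h(d, y2, y2) ≐ x2,  z ≐ nil.
Delete trivial equation c ≐ c.
Bind x2 := h(d, y2, y2); no other remaining equation mentions x2.
Bind z := nil; no other remaining equation mentions z.
Delete trivial equation leaf(node(nil, nil)) ≐ leaf(node(nil, nil)).
Decompose h/3: c ≐ c,  leaf(c) ≐ leaf(c),  node(x1, c) ≐ node(y1, c).
Delete trivial equation c ≐ c.
Delete trivial equation leaf(c) ≐ leaf(c).
Decompose node/2: x1 ≐ y1,  c ≐ c.
Bind x1 := y1; substituting into the 2 remaining equations that mention x1 gives: p(leaf(w), node(nil, d)) ≐ p(leaf(node(p(y1, y1), p(y1, y1))), node(nil, d)),  node(leaf(y2), p(nil, y1)) ≐ node(leaf(node(p(d, c), c)), p(nil, p(p(d, c), p(d, c)))).
Delete trivial equation c ≐ c.
Decompose p/2: leaf(w) ≐ leaf(node(p(y1, y1), p(y1, y1))),  node(nil, d) ≐ node(nil, d).
Decompose leaf/1: w ≐ node(p(y1, y1), p(y1, y1)).
Bind w := node(p(y1, y1), p(y1, y1)); no other remaining equation mentions w.
Delete trivial equation node(nil, d) ≐ node(nil, d).
Decompose node/2: leaf(y2) ≐ leaf(node(p(d, c), c)),  p(nil, y1) ≐ p(nil, p(p(d, c), p(d, c))).
Decompose leaf/1: y2 ≐ node(p(d, c), c).
Bind y2 := node(p(d, c), c); no other remaining equation mentions y2. Substituting into the earlier binding gives x2 := h(d, node(p(d, c), c), node(p(d, c), c)).
Decompose p/2: nil ≐ nil,  y1 ≐ p(p(d, c), p(d, c)).
Delete trivial equation nil ≐ nil.
Bind y1 := p(p(d, c), p(d, c)). Substituting into the earlier bindings gives x1 := p(p(d, c), p(d, c)), w := node(p(p(p(d, c), p(d, c)), p(p(d, c), p(d, c))), p(p(p(d, c), p(d, c)), p(p(d, c), p(d, c)))).
MGU = { x2 := h(d, node(p(d, c), c), node(p(d, c), c)), z := nil, x1 := p(p(d, c), p(d, c)), w := node(p(p(p(d, c), p(d, c)), p(p(d, c), p(d, c))), p(p(p(d, c), p(d, c)), p(p(d, c), p(d, c)))), y2 := node(p(d, c), c), y1 := p(p(d, c), p(d, c)) }, so w := node(p(p(p(d, c), p(d, c)), p(p(d, c), p(d, c))), p(p(p(d, c), p(d, c)), p(p(d, c), p(d, c)))).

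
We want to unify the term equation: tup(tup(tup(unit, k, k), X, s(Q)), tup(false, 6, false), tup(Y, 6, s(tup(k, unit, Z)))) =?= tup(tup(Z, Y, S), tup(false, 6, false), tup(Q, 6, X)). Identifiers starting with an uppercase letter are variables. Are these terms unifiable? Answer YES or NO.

YES

Decompose tup/3: tup(tup(unit, k, k), X, s(Q)) =?= tup(Z, Y, S),  tup(false, 6, false) =?= tup(false, 6, false),  tup(Y, 6, s(tup(k, unit, Z))) =?= tup(Q, 6, X).
Decompose tup/3: tup(unit, k, k) =?= Z,  X =?= Y,  s(Q) =?= S.
Bind Z := tup(unit, k, k); substituting into the one remaining equation that mentions Z gives: tup(Y, 6, s(tup(k, unit, tup(unit, k, k)))) =?= tup(Q, 6, X).
Bind X := Y; substituting into the one remaining equation that mentions X gives: tup(Y, 6, s(tup(k, unit, tup(unit, k, k)))) =?= tup(Q, 6, Y).
Bind S := s(Q); no other remaining equation mentions S.
Delete trivial equation tup(false, 6, false) =?= tup(false, 6, false).
Decompose tup/3: Y =?= Q,  6 =?= 6,  s(tup(k, unit, tup(unit, k, k))) =?= Y.
Bind Y := Q; substituting into the one remaining equation that mentions Y gives: s(tup(k, unit, tup(unit, k, k))) =?= Q. Substituting into the earlier binding gives X := Q.
Delete trivial equation 6 =?= 6.
Bind Q := s(tup(k, unit, tup(unit, k, k))). Substituting into the earlier bindings gives X := s(tup(k, unit, tup(unit, k, k))), S := s(s(tup(k, unit, tup(unit, k, k)))), Y := s(tup(k, unit, tup(unit, k, k))).
No equations remain and no clash or occurs-check failure arose, so a unifier exists.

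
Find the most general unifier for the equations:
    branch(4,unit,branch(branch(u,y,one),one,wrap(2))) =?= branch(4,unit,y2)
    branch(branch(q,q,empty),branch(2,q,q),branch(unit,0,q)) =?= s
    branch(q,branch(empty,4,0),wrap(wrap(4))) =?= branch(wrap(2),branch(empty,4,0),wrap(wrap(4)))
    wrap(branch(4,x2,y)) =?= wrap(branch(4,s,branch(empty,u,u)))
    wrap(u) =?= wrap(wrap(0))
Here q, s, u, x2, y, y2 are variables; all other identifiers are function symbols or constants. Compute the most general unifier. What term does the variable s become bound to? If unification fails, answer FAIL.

branch(branch(wrap(2),wrap(2),empty),branch(2,wrap(2),wrap(2)),branch(unit,0,wrap(2)))

Decompose branch/3: 4 =?= 4,  unit =?= unit,  branch(branch(u,y,one),one,wrap(2)) =?= y2.
Delete trivial equation 4 =?= 4.
Delete trivial equation unit =?= unit.
Bind y2 := branch(branch(u,y,one),one,wrap(2)); no other remaining equation mentions y2.
Bind s := branch(branch(q,q,empty),branch(2,q,q),branch(unit,0,q)); substituting into the one remaining equation that mentions s gives: wrap(branch(4,x2,y)) =?= wrap(branch(4,branch(branch(q,q,empty),branch(2,q,q),branch(unit,0,q)),branch(empty,u,u))).
Decompose branch/3: q =?= wrap(2),  branch(empty,4,0) =?= branch(empty,4,0),  wrap(wrap(4)) =?= wrap(wrap(4)).
Bind q := wrap(2); substituting into the one remaining equation that mentions q gives: wrap(branch(4,x2,y)) =?= wrap(branch(4,branch(branch(wrap(2),wrap(2),empty),branch(2,wrap(2),wrap(2)),branch(unit,0,wrap(2))),branch(empty,u,u))). Substituting into the earlier binding gives s := branch(branch(wrap(2),wrap(2),empty),branch(2,wrap(2),wrap(2)),branch(unit,0,wrap(2))).
Delete trivial equation branch(empty,4,0) =?= branch(empty,4,0).
Delete trivial equation wrap(wrap(4)) =?= wrap(wrap(4)).
Decompose wrap/1: branch(4,x2,y) =?= branch(4,branch(branch(wrap(2),wrap(2),empty),branch(2,wrap(2),wrap(2)),branch(unit,0,wrap(2))),branch(empty,u,u)).
Decompose branch/3: 4 =?= 4,  x2 =?= branch(branch(wrap(2),wrap(2),empty),branch(2,wrap(2),wrap(2)),branch(unit,0,wrap(2))),  y =?= branch(empty,u,u).
Delete trivial equation 4 =?= 4.
Bind x2 := branch(branch(wrap(2),wrap(2),empty),branch(2,wrap(2),wrap(2)),branch(unit,0,wrap(2))); no other remaining equation mentions x2.
Bind y := branch(empty,u,u); no other remaining equation mentions y. Substituting into the earlier binding gives y2 := branch(branch(u,branch(empty,u,u),one),one,wrap(2)).
Decompose wrap/1: u =?= wrap(0).
Bind u := wrap(0). Substituting into the earlier bindings gives y2 := branch(branch(wrap(0),branch(empty,wrap(0),wrap(0)),one),one,wrap(2)), y := branch(empty,wrap(0),wrap(0)).
MGU = { y2 := branch(branch(wrap(0),branch(empty,wrap(0),wrap(0)),one),one,wrap(2)), s := branch(branch(wrap(2),wrap(2),empty),branch(2,wrap(2),wrap(2)),branch(unit,0,wrap(2))), q := wrap(2), x2 := branch(branch(wrap(2),wrap(2),empty),branch(2,wrap(2),wrap(2)),branch(unit,0,wrap(2))), y := branch(empty,wrap(0),wrap(0)), u := wrap(0) }, so s := branch(branch(wrap(2),wrap(2),empty),branch(2,wrap(2),wrap(2)),branch(unit,0,wrap(2))).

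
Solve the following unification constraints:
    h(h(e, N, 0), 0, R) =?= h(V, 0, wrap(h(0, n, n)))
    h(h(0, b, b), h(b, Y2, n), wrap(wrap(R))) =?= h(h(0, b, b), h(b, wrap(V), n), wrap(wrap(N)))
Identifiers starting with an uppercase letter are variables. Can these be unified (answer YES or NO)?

YES

Decompose h/3: h(e, N, 0) =?= V,  0 =?= 0,  R =?= wrap(h(0, n, n)).
Bind V := h(e, N, 0); substituting into the one remaining equation that mentions V gives: h(h(0, b, b), h(b, Y2, n), wrap(wrap(R))) =?= h(h(0, b, b), h(b, wrap(h(e, N, 0)), n), wrap(wrap(N))).
Delete trivial equation 0 =?= 0.
Bind R := wrap(h(0, n, n)); substituting into the remaining equation gives: h(h(0, b, b), h(b, Y2, n), wrap(wrap(wrap(h(0, n, n))))) =?= h(h(0, b, b), h(b, wrap(h(e, N, 0)), n), wrap(wrap(N))).
Decompose h/3: h(0, b, b) =?= h(0, b, b),  h(b, Y2, n) =?= h(b, wrap(h(e, N, 0)), n),  wrap(wrap(wrap(h(0, n, n)))) =?= wrap(wrap(N)).
Delete trivial equation h(0, b, b) =?= h(0, b, b).
Decompose h/3: b =?= b,  Y2 =?= wrap(h(e, N, 0)),  n =?= n.
Delete trivial equation b =?= b.
Bind Y2 := wrap(h(e, N, 0)); no other remaining equation mentions Y2.
Delete trivial equation n =?= n.
Decompose wrap/1: wrap(wrap(h(0, n, n))) =?= wrap(N).
Decompose wrap/1: wrap(h(0, n, n)) =?= N.
Bind N := wrap(h(0, n, n)). Substituting into the earlier bindings gives V := h(e, wrap(h(0, n, n)), 0), Y2 := wrap(h(e, wrap(h(0, n, n)), 0)).
No equations remain and no clash or occurs-check failure arose, so a unifier exists.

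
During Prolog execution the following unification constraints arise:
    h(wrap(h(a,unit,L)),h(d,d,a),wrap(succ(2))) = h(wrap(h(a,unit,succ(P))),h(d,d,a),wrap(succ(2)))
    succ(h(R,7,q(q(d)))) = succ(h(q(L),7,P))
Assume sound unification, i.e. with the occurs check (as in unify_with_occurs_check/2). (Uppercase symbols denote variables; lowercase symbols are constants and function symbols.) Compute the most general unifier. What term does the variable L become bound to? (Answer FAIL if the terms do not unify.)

succ(q(q(d)))

Decompose h/3: wrap(h(a,unit,L)) = wrap(h(a,unit,succ(P))),  h(d,d,a) = h(d,d,a),  wrap(succ(2)) = wrap(succ(2)).
Decompose wrap/1: h(a,unit,L) = h(a,unit,succ(P)).
Decompose h/3: a = a,  unit = unit,  L = succ(P).
Delete trivial equation a = a.
Delete trivial equation unit = unit.
Bind L := succ(P); substituting into the one remaining equation that mentions L gives: succ(h(R,7,q(q(d)))) = succ(h(q(succ(P)),7,P)).
Delete trivial equation h(d,d,a) = h(d,d,a).
Delete trivial equation wrap(succ(2)) = wrap(succ(2)).
Decompose succ/1: h(R,7,q(q(d))) = h(q(succ(P)),7,P).
Decompose h/3: R = q(succ(P)),  7 = 7,  q(q(d)) = P.
Bind R := q(succ(P)); no other remaining equation mentions R.
Delete trivial equation 7 = 7.
Bind P := q(q(d)). Substituting into the earlier bindings gives L := succ(q(q(d))), R := q(succ(q(q(d)))).
MGU = { L = succ(q(q(d))), R = q(succ(q(q(d)))), P = q(q(d)) }, so L = succ(q(q(d))).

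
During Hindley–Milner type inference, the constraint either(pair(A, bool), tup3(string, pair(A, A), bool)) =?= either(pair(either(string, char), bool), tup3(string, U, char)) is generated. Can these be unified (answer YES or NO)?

NO

Decompose either/2: pair(A, bool) =?= pair(either(string, char), bool),  tup3(string, pair(A, A), bool) =?= tup3(string, U, char).
Decompose pair/2: A =?= either(string, char),  bool =?= bool.
Bind A := either(string, char); substituting into the one remaining equation that mentions A gives: tup3(string, pair(either(string, char), either(string, char)), bool) =?= tup3(string, U, char).
Delete trivial equation bool =?= bool.
Decompose tup3/3: string =?= string,  pair(either(string, char), either(string, char)) =?= U,  bool =?= char.
Delete trivial equation string =?= string.
Bind U := pair(either(string, char), either(string, char)); no other remaining equation mentions U.
Clash: constants bool and char differ; no unifier exists.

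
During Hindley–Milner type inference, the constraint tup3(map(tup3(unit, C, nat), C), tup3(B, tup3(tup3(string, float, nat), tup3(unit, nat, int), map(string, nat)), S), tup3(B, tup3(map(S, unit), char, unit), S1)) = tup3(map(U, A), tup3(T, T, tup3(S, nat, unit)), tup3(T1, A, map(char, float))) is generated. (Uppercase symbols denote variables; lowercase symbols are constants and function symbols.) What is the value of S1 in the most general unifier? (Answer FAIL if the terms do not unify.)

Decompose tup3/3: map(tup3(unit, C, nat), C) = map(U, A),  tup3(B, tup3(tup3(string, float, nat), tup3(unit, nat, int), map(string, nat)), S) = tup3(T, T, tup3(S, nat, unit)),  tup3(B, tup3(map(S, unit), char, unit), S1) = tup3(T1, A, map(char, float)).
Decompose map/2: tup3(unit, C, nat) = U,  C = A.
Bind U := tup3(unit, C, nat); no other remaining equation mentions U.
Bind C := A; no other remaining equation mentions C. Substituting into the earlier binding gives U := tup3(unit, A, nat).
Decompose tup3/3: B = T,  tup3(tup3(string, float, nat), tup3(unit, nat, int), map(string, nat)) = T,  S = tup3(S, nat, unit).
Bind B := T; substituting into the one remaining equation that mentions B gives: tup3(T, tup3(map(S, unit), char, unit), S1) = tup3(T1, A, map(char, float)).
Bind T := tup3(tup3(string, float, nat), tup3(unit, nat, int), map(string, nat)); substituting into the one remaining equation that mentions T gives: tup3(tup3(tup3(string, float, nat), tup3(unit, nat, int), map(string, nat)), tup3(map(S, unit), char, unit), S1) = tup3(T1, A, map(char, float)). Substituting into the earlier binding gives B := tup3(tup3(string, float, nat), tup3(unit, nat, int), map(string, nat)).
Occurs check fails: S occurs in tup3(S, nat, unit); the equation S = tup3(S, nat, unit) has no finite solution.

FAIL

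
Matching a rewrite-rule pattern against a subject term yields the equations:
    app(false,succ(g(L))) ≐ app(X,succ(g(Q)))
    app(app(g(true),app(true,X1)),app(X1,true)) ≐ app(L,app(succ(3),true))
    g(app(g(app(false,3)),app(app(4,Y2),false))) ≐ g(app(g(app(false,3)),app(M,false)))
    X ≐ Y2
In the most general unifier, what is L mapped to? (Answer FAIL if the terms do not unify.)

Decompose app/2: false ≐ X,  succ(g(L)) ≐ succ(g(Q)).
Bind X := false; substituting into the one remaining equation that mentions X gives: false ≐ Y2.
Decompose succ/1: g(L) ≐ g(Q).
Decompose g/1: L ≐ Q.
Bind L := Q; substituting into the one remaining equation that mentions L gives: app(app(g(true),app(true,X1)),app(X1,true)) ≐ app(Q,app(succ(3),true)).
Decompose app/2: app(g(true),app(true,X1)) ≐ Q,  app(X1,true) ≐ app(succ(3),true).
Bind Q := app(g(true),app(true,X1)); no other remaining equation mentions Q. Substituting into the earlier binding gives L := app(g(true),app(true,X1)).
Decompose app/2: X1 ≐ succ(3),  true ≐ true.
Bind X1 := succ(3); no other remaining equation mentions X1. Substituting into the earlier bindings gives L := app(g(true),app(true,succ(3))), Q := app(g(true),app(true,succ(3))).
Delete trivial equation true ≐ true.
Decompose g/1: app(g(app(false,3)),app(app(4,Y2),false)) ≐ app(g(app(false,3)),app(M,false)).
Decompose app/2: g(app(false,3)) ≐ g(app(false,3)),  app(app(4,Y2),false) ≐ app(M,false).
Delete trivial equation g(app(false,3)) ≐ g(app(false,3)).
Decompose app/2: app(4,Y2) ≐ M,  false ≐ false.
Bind M := app(4,Y2); no other remaining equation mentions M.
Delete trivial equation false ≐ false.
Bind Y2 := false. Substituting into the earlier binding gives M := app(4,false).
MGU = { X -> false, L -> app(g(true),app(true,succ(3))), Q -> app(g(true),app(true,succ(3))), X1 -> succ(3), M -> app(4,false), Y2 -> false }, so L -> app(g(true),app(true,succ(3))).

app(g(true),app(true,succ(3)))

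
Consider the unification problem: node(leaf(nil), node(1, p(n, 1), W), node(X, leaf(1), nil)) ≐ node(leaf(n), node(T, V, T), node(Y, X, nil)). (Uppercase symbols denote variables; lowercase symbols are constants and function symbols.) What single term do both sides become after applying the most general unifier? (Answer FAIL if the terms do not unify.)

FAIL

Decompose node/3: leaf(nil) ≐ leaf(n),  node(1, p(n, 1), W) ≐ node(T, V, T),  node(X, leaf(1), nil) ≐ node(Y, X, nil).
Decompose leaf/1: nil ≐ n.
Clash: constants nil and n differ; no unifier exists.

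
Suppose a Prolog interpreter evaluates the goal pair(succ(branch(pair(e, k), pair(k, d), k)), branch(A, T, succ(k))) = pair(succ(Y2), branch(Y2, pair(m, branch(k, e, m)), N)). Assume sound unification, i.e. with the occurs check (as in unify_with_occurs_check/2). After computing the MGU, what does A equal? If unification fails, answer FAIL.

Decompose pair/2: succ(branch(pair(e, k), pair(k, d), k)) = succ(Y2),  branch(A, T, succ(k)) = branch(Y2, pair(m, branch(k, e, m)), N).
Decompose succ/1: branch(pair(e, k), pair(k, d), k) = Y2.
Bind Y2 := branch(pair(e, k), pair(k, d), k); substituting into the remaining equation gives: branch(A, T, succ(k)) = branch(branch(pair(e, k), pair(k, d), k), pair(m, branch(k, e, m)), N).
Decompose branch/3: A = branch(pair(e, k), pair(k, d), k),  T = pair(m, branch(k, e, m)),  succ(k) = N.
Bind A := branch(pair(e, k), pair(k, d), k); no other remaining equation mentions A.
Bind T := pair(m, branch(k, e, m)); no other remaining equation mentions T.
Bind N := succ(k).
MGU = { Y2 = branch(pair(e, k), pair(k, d), k), A = branch(pair(e, k), pair(k, d), k), T = pair(m, branch(k, e, m)), N = succ(k) }, so A = branch(pair(e, k), pair(k, d), k).

branch(pair(e, k), pair(k, d), k)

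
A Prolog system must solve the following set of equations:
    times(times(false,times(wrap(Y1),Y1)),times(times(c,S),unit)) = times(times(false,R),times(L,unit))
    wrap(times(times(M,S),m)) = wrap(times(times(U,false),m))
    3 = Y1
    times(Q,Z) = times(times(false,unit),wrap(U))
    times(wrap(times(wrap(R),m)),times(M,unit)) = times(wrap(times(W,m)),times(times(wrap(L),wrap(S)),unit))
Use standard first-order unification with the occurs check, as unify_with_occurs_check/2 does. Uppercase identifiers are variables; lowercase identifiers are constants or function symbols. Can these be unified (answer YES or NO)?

YES

Decompose times/2: times(false,times(wrap(Y1),Y1)) = times(false,R),  times(times(c,S),unit) = times(L,unit).
Decompose times/2: false = false,  times(wrap(Y1),Y1) = R.
Delete trivial equation false = false.
Bind R := times(wrap(Y1),Y1); substituting into the one remaining equation that mentions R gives: times(wrap(times(wrap(times(wrap(Y1),Y1)),m)),times(M,unit)) = times(wrap(times(W,m)),times(times(wrap(L),wrap(S)),unit)).
Decompose times/2: times(c,S) = L,  unit = unit.
Bind L := times(c,S); substituting into the one remaining equation that mentions L gives: times(wrap(times(wrap(times(wrap(Y1),Y1)),m)),times(M,unit)) = times(wrap(times(W,m)),times(times(wrap(times(c,S)),wrap(S)),unit)).
Delete trivial equation unit = unit.
Decompose wrap/1: times(times(M,S),m) = times(times(U,false),m).
Decompose times/2: times(M,S) = times(U,false),  m = m.
Decompose times/2: M = U,  S = false.
Bind M := U; substituting into the one remaining equation that mentions M gives: times(wrap(times(wrap(times(wrap(Y1),Y1)),m)),times(U,unit)) = times(wrap(times(W,m)),times(times(wrap(times(c,S)),wrap(S)),unit)).
Bind S := false; substituting into the one remaining equation that mentions S gives: times(wrap(times(wrap(times(wrap(Y1),Y1)),m)),times(U,unit)) = times(wrap(times(W,m)),times(times(wrap(times(c,false)),wrap(false)),unit)). Substituting into the earlier binding gives L := times(c,false).
Delete trivial equation m = m.
Bind Y1 := 3; substituting into the one remaining equation that mentions Y1 gives: times(wrap(times(wrap(times(wrap(3),3)),m)),times(U,unit)) = times(wrap(times(W,m)),times(times(wrap(times(c,false)),wrap(false)),unit)). Substituting into the earlier binding gives R := times(wrap(3),3).
Decompose times/2: Q = times(false,unit),  Z = wrap(U).
Bind Q := times(false,unit); no other remaining equation mentions Q.
Bind Z := wrap(U); no other remaining equation mentions Z.
Decompose times/2: wrap(times(wrap(times(wrap(3),3)),m)) = wrap(times(W,m)),  times(U,unit) = times(times(wrap(times(c,false)),wrap(false)),unit).
Decompose wrap/1: times(wrap(times(wrap(3),3)),m) = times(W,m).
Decompose times/2: wrap(times(wrap(3),3)) = W,  m = m.
Bind W := wrap(times(wrap(3),3)); no other remaining equation mentions W.
Delete trivial equation m = m.
Decompose times/2: U = times(wrap(times(c,false)),wrap(false)),  unit = unit.
Bind U := times(wrap(times(c,false)),wrap(false)); no other remaining equation mentions U. Substituting into the earlier bindings gives M := times(wrap(times(c,false)),wrap(false)), Z := wrap(times(wrap(times(c,false)),wrap(false))).
Delete trivial equation unit = unit.
No equations remain and no clash or occurs-check failure arose, so a unifier exists.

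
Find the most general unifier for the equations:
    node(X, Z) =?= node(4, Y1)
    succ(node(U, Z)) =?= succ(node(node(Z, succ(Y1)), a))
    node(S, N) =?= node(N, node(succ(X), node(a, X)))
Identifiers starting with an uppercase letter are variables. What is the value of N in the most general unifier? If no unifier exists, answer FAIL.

Decompose node/2: X =?= 4,  Z =?= Y1.
Bind X := 4; substituting into the one remaining equation that mentions X gives: node(S, N) =?= node(N, node(succ(4), node(a, 4))).
Bind Z := Y1; substituting into the one remaining equation that mentions Z gives: succ(node(U, Y1)) =?= succ(node(node(Y1, succ(Y1)), a)).
Decompose succ/1: node(U, Y1) =?= node(node(Y1, succ(Y1)), a).
Decompose node/2: U =?= node(Y1, succ(Y1)),  Y1 =?= a.
Bind U := node(Y1, succ(Y1)); no other remaining equation mentions U.
Bind Y1 := a; no other remaining equation mentions Y1. Substituting into the earlier bindings gives Z := a, U := node(a, succ(a)).
Decompose node/2: S =?= N,  N =?= node(succ(4), node(a, 4)).
Bind S := N; no other remaining equation mentions S.
Bind N := node(succ(4), node(a, 4)). Substituting into the earlier binding gives S := node(succ(4), node(a, 4)).
MGU = { X ↦ 4, Z ↦ a, U ↦ node(a, succ(a)), Y1 ↦ a, S ↦ node(succ(4), node(a, 4)), N ↦ node(succ(4), node(a, 4)) }, so N ↦ node(succ(4), node(a, 4)).

node(succ(4), node(a, 4))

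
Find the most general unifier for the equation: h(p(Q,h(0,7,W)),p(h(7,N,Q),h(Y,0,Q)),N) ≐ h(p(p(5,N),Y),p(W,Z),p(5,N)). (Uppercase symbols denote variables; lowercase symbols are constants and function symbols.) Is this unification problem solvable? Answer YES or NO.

Decompose h/3: p(Q,h(0,7,W)) ≐ p(p(5,N),Y),  p(h(7,N,Q),h(Y,0,Q)) ≐ p(W,Z),  N ≐ p(5,N).
Decompose p/2: Q ≐ p(5,N),  h(0,7,W) ≐ Y.
Bind Q := p(5,N); substituting into the one remaining equation that mentions Q gives: p(h(7,N,p(5,N)),h(Y,0,p(5,N))) ≐ p(W,Z).
Bind Y := h(0,7,W); substituting into the one remaining equation that mentions Y gives: p(h(7,N,p(5,N)),h(h(0,7,W),0,p(5,N))) ≐ p(W,Z).
Decompose p/2: h(7,N,p(5,N)) ≐ W,  h(h(0,7,W),0,p(5,N)) ≐ Z.
Bind W := h(7,N,p(5,N)); substituting into the one remaining equation that mentions W gives: h(h(0,7,h(7,N,p(5,N))),0,p(5,N)) ≐ Z. Substituting into the earlier binding gives Y := h(0,7,h(7,N,p(5,N))).
Bind Z := h(h(0,7,h(7,N,p(5,N))),0,p(5,N)); no other remaining equation mentions Z.
Occurs check fails: N occurs in p(5,N); the equation N ≐ p(5,N) has no finite solution.

NO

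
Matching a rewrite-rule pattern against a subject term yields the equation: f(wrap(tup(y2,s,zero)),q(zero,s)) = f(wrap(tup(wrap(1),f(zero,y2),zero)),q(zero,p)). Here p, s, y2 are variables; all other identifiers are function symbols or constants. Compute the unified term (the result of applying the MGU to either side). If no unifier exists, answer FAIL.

Decompose f/2: wrap(tup(y2,s,zero)) = wrap(tup(wrap(1),f(zero,y2),zero)),  q(zero,s) = q(zero,p).
Decompose wrap/1: tup(y2,s,zero) = tup(wrap(1),f(zero,y2),zero).
Decompose tup/3: y2 = wrap(1),  s = f(zero,y2),  zero = zero.
Bind y2 := wrap(1); substituting into the one remaining equation that mentions y2 gives: s = f(zero,wrap(1)).
Bind s := f(zero,wrap(1)); substituting into the one remaining equation that mentions s gives: q(zero,f(zero,wrap(1))) = q(zero,p).
Delete trivial equation zero = zero.
Decompose q/2: zero = zero,  f(zero,wrap(1)) = p.
Delete trivial equation zero = zero.
Bind p := f(zero,wrap(1)).
Applying the MGU to either side gives f(wrap(tup(wrap(1),f(zero,wrap(1)),zero)),q(zero,f(zero,wrap(1)))).

f(wrap(tup(wrap(1),f(zero,wrap(1)),zero)),q(zero,f(zero,wrap(1))))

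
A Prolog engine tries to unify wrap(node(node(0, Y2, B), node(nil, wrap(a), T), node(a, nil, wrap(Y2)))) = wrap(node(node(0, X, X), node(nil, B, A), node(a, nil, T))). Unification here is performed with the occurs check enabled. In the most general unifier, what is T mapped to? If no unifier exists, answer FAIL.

Decompose wrap/1: node(node(0, Y2, B), node(nil, wrap(a), T), node(a, nil, wrap(Y2))) = node(node(0, X, X), node(nil, B, A), node(a, nil, T)).
Decompose node/3: node(0, Y2, B) = node(0, X, X),  node(nil, wrap(a), T) = node(nil, B, A),  node(a, nil, wrap(Y2)) = node(a, nil, T).
Decompose node/3: 0 = 0,  Y2 = X,  B = X.
Delete trivial equation 0 = 0.
Bind Y2 := X; substituting into the one remaining equation that mentions Y2 gives: node(a, nil, wrap(X)) = node(a, nil, T).
Bind B := X; substituting into the one remaining equation that mentions B gives: node(nil, wrap(a), T) = node(nil, X, A).
Decompose node/3: nil = nil,  wrap(a) = X,  T = A.
Delete trivial equation nil = nil.
Bind X := wrap(a); substituting into the one remaining equation that mentions X gives: node(a, nil, wrap(wrap(a))) = node(a, nil, T). Substituting into the earlier bindings gives Y2 := wrap(a), B := wrap(a).
Bind T := A; substituting into the remaining equation gives: node(a, nil, wrap(wrap(a))) = node(a, nil, A).
Decompose node/3: a = a,  nil = nil,  wrap(wrap(a)) = A.
Delete trivial equation a = a.
Delete trivial equation nil = nil.
Bind A := wrap(wrap(a)). Substituting into the earlier binding gives T := wrap(wrap(a)).
MGU = { Y2 = wrap(a), B = wrap(a), X = wrap(a), T = wrap(wrap(a)), A = wrap(wrap(a)) }, so T = wrap(wrap(a)).

wrap(wrap(a))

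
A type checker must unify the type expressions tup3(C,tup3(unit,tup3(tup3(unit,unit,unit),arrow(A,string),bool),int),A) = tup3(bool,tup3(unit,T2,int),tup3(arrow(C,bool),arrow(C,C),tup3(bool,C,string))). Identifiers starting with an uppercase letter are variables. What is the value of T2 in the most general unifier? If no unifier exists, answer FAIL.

tup3(tup3(unit,unit,unit),arrow(tup3(arrow(bool,bool),arrow(bool,bool),tup3(bool,bool,string)),string),bool)

Decompose tup3/3: C = bool,  tup3(unit,tup3(tup3(unit,unit,unit),arrow(A,string),bool),int) = tup3(unit,T2,int),  A = tup3(arrow(C,bool),arrow(C,C),tup3(bool,C,string)).
Bind C := bool; substituting into the one remaining equation that mentions C gives: A = tup3(arrow(bool,bool),arrow(bool,bool),tup3(bool,bool,string)).
Decompose tup3/3: unit = unit,  tup3(tup3(unit,unit,unit),arrow(A,string),bool) = T2,  int = int.
Delete trivial equation unit = unit.
Bind T2 := tup3(tup3(unit,unit,unit),arrow(A,string),bool); no other remaining equation mentions T2.
Delete trivial equation int = int.
Bind A := tup3(arrow(bool,bool),arrow(bool,bool),tup3(bool,bool,string)). Substituting into the earlier binding gives T2 := tup3(tup3(unit,unit,unit),arrow(tup3(arrow(bool,bool),arrow(bool,bool),tup3(bool,bool,string)),string),bool).
MGU = { C -> bool, T2 -> tup3(tup3(unit,unit,unit),arrow(tup3(arrow(bool,bool),arrow(bool,bool),tup3(bool,bool,string)),string),bool), A -> tup3(arrow(bool,bool),arrow(bool,bool),tup3(bool,bool,string)) }, so T2 -> tup3(tup3(unit,unit,unit),arrow(tup3(arrow(bool,bool),arrow(bool,bool),tup3(bool,bool,string)),string),bool).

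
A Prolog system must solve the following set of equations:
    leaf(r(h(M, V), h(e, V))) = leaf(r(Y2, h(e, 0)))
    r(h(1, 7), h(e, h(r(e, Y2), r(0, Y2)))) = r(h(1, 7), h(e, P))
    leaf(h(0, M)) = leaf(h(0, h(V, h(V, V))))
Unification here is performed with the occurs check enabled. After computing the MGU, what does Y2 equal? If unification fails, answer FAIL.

h(h(0, h(0, 0)), 0)

Decompose leaf/1: r(h(M, V), h(e, V)) = r(Y2, h(e, 0)).
Decompose r/2: h(M, V) = Y2,  h(e, V) = h(e, 0).
Bind Y2 := h(M, V); substituting into the one remaining equation that mentions Y2 gives: r(h(1, 7), h(e, h(r(e, h(M, V)), r(0, h(M, V))))) = r(h(1, 7), h(e, P)).
Decompose h/2: e = e,  V = 0.
Delete trivial equation e = e.
Bind V := 0; substituting into the remaining equations gives: r(h(1, 7), h(e, h(r(e, h(M, 0)), r(0, h(M, 0))))) = r(h(1, 7), h(e, P)),  leaf(h(0, M)) = leaf(h(0, h(0, h(0, 0)))). Substituting into the earlier binding gives Y2 := h(M, 0).
Decompose r/2: h(1, 7) = h(1, 7),  h(e, h(r(e, h(M, 0)), r(0, h(M, 0)))) = h(e, P).
Delete trivial equation h(1, 7) = h(1, 7).
Decompose h/2: e = e,  h(r(e, h(M, 0)), r(0, h(M, 0))) = P.
Delete trivial equation e = e.
Bind P := h(r(e, h(M, 0)), r(0, h(M, 0))); no other remaining equation mentions P.
Decompose leaf/1: h(0, M) = h(0, h(0, h(0, 0))).
Decompose h/2: 0 = 0,  M = h(0, h(0, 0)).
Delete trivial equation 0 = 0.
Bind M := h(0, h(0, 0)). Substituting into the earlier bindings gives Y2 := h(h(0, h(0, 0)), 0), P := h(r(e, h(h(0, h(0, 0)), 0)), r(0, h(h(0, h(0, 0)), 0))).
MGU = { Y2 ↦ h(h(0, h(0, 0)), 0), V ↦ 0, P ↦ h(r(e, h(h(0, h(0, 0)), 0)), r(0, h(h(0, h(0, 0)), 0))), M ↦ h(0, h(0, 0)) }, so Y2 ↦ h(h(0, h(0, 0)), 0).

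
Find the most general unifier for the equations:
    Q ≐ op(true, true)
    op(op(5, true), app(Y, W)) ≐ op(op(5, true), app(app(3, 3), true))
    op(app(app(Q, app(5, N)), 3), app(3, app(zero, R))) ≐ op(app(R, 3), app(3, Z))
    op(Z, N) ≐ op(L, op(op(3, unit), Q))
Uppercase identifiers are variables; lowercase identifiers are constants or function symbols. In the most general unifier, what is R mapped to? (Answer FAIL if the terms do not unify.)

app(op(true, true), app(5, op(op(3, unit), op(true, true))))

Bind Q := op(true, true); substituting into the 2 remaining equations that mention Q gives: op(app(app(op(true, true), app(5, N)), 3), app(3, app(zero, R))) ≐ op(app(R, 3), app(3, Z)),  op(Z, N) ≐ op(L, op(op(3, unit), op(true, true))).
Decompose op/2: op(5, true) ≐ op(5, true),  app(Y, W) ≐ app(app(3, 3), true).
Delete trivial equation op(5, true) ≐ op(5, true).
Decompose app/2: Y ≐ app(3, 3),  W ≐ true.
Bind Y := app(3, 3); no other remaining equation mentions Y.
Bind W := true; no other remaining equation mentions W.
Decompose op/2: app(app(op(true, true), app(5, N)), 3) ≐ app(R, 3),  app(3, app(zero, R)) ≐ app(3, Z).
Decompose app/2: app(op(true, true), app(5, N)) ≐ R,  3 ≐ 3.
Bind R := app(op(true, true), app(5, N)); substituting into the one remaining equation that mentions R gives: app(3, app(zero, app(op(true, true), app(5, N)))) ≐ app(3, Z).
Delete trivial equation 3 ≐ 3.
Decompose app/2: 3 ≐ 3,  app(zero, app(op(true, true), app(5, N))) ≐ Z.
Delete trivial equation 3 ≐ 3.
Bind Z := app(zero, app(op(true, true), app(5, N))); substituting into the remaining equation gives: op(app(zero, app(op(true, true), app(5, N))), N) ≐ op(L, op(op(3, unit), op(true, true))).
Decompose op/2: app(zero, app(op(true, true), app(5, N))) ≐ L,  N ≐ op(op(3, unit), op(true, true)).
Bind L := app(zero, app(op(true, true), app(5, N))); no other remaining equation mentions L.
Bind N := op(op(3, unit), op(true, true)). Substituting into the earlier bindings gives R := app(op(true, true), app(5, op(op(3, unit), op(true, true)))), Z := app(zero, app(op(true, true), app(5, op(op(3, unit), op(true, true))))), L := app(zero, app(op(true, true), app(5, op(op(3, unit), op(true, true))))).
MGU = { Q ↦ op(true, true), Y ↦ app(3, 3), W ↦ true, R ↦ app(op(true, true), app(5, op(op(3, unit), op(true, true)))), Z ↦ app(zero, app(op(true, true), app(5, op(op(3, unit), op(true, true))))), L ↦ app(zero, app(op(true, true), app(5, op(op(3, unit), op(true, true))))), N ↦ op(op(3, unit), op(true, true)) }, so R ↦ app(op(true, true), app(5, op(op(3, unit), op(true, true)))).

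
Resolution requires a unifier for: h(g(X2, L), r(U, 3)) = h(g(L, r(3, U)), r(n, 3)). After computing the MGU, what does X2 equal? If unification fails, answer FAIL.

Decompose h/2: g(X2, L) = g(L, r(3, U)),  r(U, 3) = r(n, 3).
Decompose g/2: X2 = L,  L = r(3, U).
Bind X2 := L; no other remaining equation mentions X2.
Bind L := r(3, U); no other remaining equation mentions L. Substituting into the earlier binding gives X2 := r(3, U).
Decompose r/2: U = n,  3 = 3.
Bind U := n; no other remaining equation mentions U. Substituting into the earlier bindings gives X2 := r(3, n), L := r(3, n).
Delete trivial equation 3 = 3.
MGU = { X2 -> r(3, n), L -> r(3, n), U -> n }, so X2 -> r(3, n).

r(3, n)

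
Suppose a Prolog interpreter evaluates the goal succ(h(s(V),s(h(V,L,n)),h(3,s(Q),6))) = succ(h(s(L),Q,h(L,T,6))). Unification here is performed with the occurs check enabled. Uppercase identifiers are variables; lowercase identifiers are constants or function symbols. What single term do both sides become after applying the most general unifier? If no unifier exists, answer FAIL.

succ(h(s(3),s(h(3,3,n)),h(3,s(s(h(3,3,n))),6)))

Decompose succ/1: h(s(V),s(h(V,L,n)),h(3,s(Q),6)) = h(s(L),Q,h(L,T,6)).
Decompose h/3: s(V) = s(L),  s(h(V,L,n)) = Q,  h(3,s(Q),6) = h(L,T,6).
Decompose s/1: V = L.
Bind V := L; substituting into the one remaining equation that mentions V gives: s(h(L,L,n)) = Q.
Bind Q := s(h(L,L,n)); substituting into the remaining equation gives: h(3,s(s(h(L,L,n))),6) = h(L,T,6).
Decompose h/3: 3 = L,  s(s(h(L,L,n))) = T,  6 = 6.
Bind L := 3; substituting into the one remaining equation that mentions L gives: s(s(h(3,3,n))) = T. Substituting into the earlier bindings gives V := 3, Q := s(h(3,3,n)).
Bind T := s(s(h(3,3,n))); no other remaining equation mentions T.
Delete trivial equation 6 = 6.
Applying the MGU to either side gives succ(h(s(3),s(h(3,3,n)),h(3,s(s(h(3,3,n))),6))).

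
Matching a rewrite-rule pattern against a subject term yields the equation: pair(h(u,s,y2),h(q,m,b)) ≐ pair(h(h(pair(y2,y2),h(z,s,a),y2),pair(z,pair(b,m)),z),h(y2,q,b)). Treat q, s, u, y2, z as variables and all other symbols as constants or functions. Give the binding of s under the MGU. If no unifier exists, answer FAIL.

pair(m,pair(b,m))

Decompose pair/2: h(u,s,y2) ≐ h(h(pair(y2,y2),h(z,s,a),y2),pair(z,pair(b,m)),z),  h(q,m,b) ≐ h(y2,q,b).
Decompose h/3: u ≐ h(pair(y2,y2),h(z,s,a),y2),  s ≐ pair(z,pair(b,m)),  y2 ≐ z.
Bind u := h(pair(y2,y2),h(z,s,a),y2); no other remaining equation mentions u.
Bind s := pair(z,pair(b,m)); no other remaining equation mentions s. Substituting into the earlier binding gives u := h(pair(y2,y2),h(z,pair(z,pair(b,m)),a),y2).
Bind y2 := z; substituting into the remaining equation gives: h(q,m,b) ≐ h(z,q,b). Substituting into the earlier binding gives u := h(pair(z,z),h(z,pair(z,pair(b,m)),a),z).
Decompose h/3: q ≐ z,  m ≐ q,  b ≐ b.
Bind q := z; substituting into the one remaining equation that mentions q gives: m ≐ z.
Bind z := m; no other remaining equation mentions z. Substituting into the earlier bindings gives u := h(pair(m,m),h(m,pair(m,pair(b,m)),a),m), s := pair(m,pair(b,m)), y2 := m, q := m.
Delete trivial equation b ≐ b.
MGU = { u -> h(pair(m,m),h(m,pair(m,pair(b,m)),a),m), s -> pair(m,pair(b,m)), y2 -> m, q -> m, z -> m }, so s -> pair(m,pair(b,m)).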